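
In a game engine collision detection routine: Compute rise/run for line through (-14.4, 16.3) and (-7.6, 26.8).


slope = (y2-y1)/(x2-x1) = (26.8-16.3)/((-7.6)-(-14.4)) = 10.5/6.8 = 1.5441

1.5441


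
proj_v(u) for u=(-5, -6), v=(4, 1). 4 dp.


u.v = -26, |v| = sqrt(17) = 4.1231
Scalar projection = u.v / |v| = -26 / sqrt(17) = -6.3059

-6.3059


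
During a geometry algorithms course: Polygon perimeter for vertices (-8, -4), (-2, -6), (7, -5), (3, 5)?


Sides: (-8, -4)->(-2, -6): sqrt(40) = 6.324555, (-2, -6)->(7, -5): sqrt(82) = 9.055385, (7, -5)->(3, 5): sqrt(116) = 10.77033, (3, 5)->(-8, -4): sqrt(202) = 14.21267
Sum = 40.36294
Perimeter = 40.3629

40.3629


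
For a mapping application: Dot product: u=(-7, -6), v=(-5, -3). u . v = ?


u . v = u_x*v_x + u_y*v_y = (-7)*(-5) + (-6)*(-3)
= 35 + 18 = 53

53


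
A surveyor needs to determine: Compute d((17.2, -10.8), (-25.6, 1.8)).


dx=-42.8, dy=12.6
d^2 = (-42.8)^2 + 12.6^2 = 1990.6
d = sqrt(1990.6) = 44.6161

44.6161


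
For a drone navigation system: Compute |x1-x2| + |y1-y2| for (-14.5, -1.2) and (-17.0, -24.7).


|(-14.5)-(-17)| + |(-1.2)-(-24.7)| = 2.5 + 23.5 = 26

26


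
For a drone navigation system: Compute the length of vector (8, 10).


|u| = sqrt(8^2 + 10^2) = sqrt(164) = 12.8062

12.8062


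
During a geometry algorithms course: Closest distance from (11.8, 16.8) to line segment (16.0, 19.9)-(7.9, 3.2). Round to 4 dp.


Project P onto AB: t = 0.249 (clamped to [0,1])
Closest point on segment: (13.9829, 15.7412)
Distance: 2.4261

2.4261


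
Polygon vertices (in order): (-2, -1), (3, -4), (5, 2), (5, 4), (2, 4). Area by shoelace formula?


Shoelace sum: ((-2)*(-4) - 3*(-1)) + (3*2 - 5*(-4)) + (5*4 - 5*2) + (5*4 - 2*4) + (2*(-1) - (-2)*4)
= 65
Area = |65|/2 = 32.5

32.5


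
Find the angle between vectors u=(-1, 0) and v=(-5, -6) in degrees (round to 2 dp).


u.v = 5, |u| = sqrt(1) = 1, |v| = sqrt(61) = 7.8102
cos(theta) = u.v/(|u||v|) = 5/sqrt(61) = 0.640184
theta = acos(0.640184) = 50.19 degrees

50.19 degrees


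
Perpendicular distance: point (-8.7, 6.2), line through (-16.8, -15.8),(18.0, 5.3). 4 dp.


|cross product| = 594.69
|line direction| = sqrt(1656.25) = 40.6971
Distance = 594.69/sqrt(1656.25) = 14.6126

14.6126


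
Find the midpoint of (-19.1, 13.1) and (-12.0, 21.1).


M = (((-19.1)+(-12))/2, (13.1+21.1)/2)
= (-15.55, 17.1)

(-15.55, 17.1)


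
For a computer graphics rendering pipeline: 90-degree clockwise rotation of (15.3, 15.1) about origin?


90° CW: (x,y) -> (y, -x)
(15.3,15.1) -> (15.1, -15.3)

(15.1, -15.3)


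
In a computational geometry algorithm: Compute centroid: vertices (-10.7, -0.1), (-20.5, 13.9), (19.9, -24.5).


Centroid = ((x_A+x_B+x_C)/3, (y_A+y_B+y_C)/3)
= (((-10.7)+(-20.5)+19.9)/3, ((-0.1)+13.9+(-24.5))/3)
= (-3.7667, -3.5667)

(-3.7667, -3.5667)


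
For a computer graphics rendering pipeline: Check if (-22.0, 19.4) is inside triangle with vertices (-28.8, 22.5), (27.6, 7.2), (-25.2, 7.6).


Cross products: AB x AP = -70.8, BC x BP = -624.32, CA x CP = -90.16
All same sign? yes

Yes, inside


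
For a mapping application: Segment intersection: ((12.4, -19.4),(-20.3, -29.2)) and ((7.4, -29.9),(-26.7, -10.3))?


Cross products: d1=-456.05, d2=519.05, d3=294.35, d4=-680.75
d1*d2 < 0 and d3*d4 < 0? yes

Yes, they intersect


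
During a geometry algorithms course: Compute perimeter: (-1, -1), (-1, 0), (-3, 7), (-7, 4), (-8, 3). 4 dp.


Sides: (-1, -1)->(-1, 0): sqrt(1) = 1, (-1, 0)->(-3, 7): sqrt(53) = 7.28011, (-3, 7)->(-7, 4): sqrt(25) = 5, (-7, 4)->(-8, 3): sqrt(2) = 1.414214, (-8, 3)->(-1, -1): sqrt(65) = 8.062258
Sum = 22.756582
Perimeter = 22.7566

22.7566


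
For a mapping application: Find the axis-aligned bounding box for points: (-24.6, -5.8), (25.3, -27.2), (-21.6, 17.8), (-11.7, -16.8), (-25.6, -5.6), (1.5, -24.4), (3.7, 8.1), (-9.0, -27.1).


x range: [-25.6, 25.3]
y range: [-27.2, 17.8]
Bounding box: (-25.6,-27.2) to (25.3,17.8)

(-25.6,-27.2) to (25.3,17.8)


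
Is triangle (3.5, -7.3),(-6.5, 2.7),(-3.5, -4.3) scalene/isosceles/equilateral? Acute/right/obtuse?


Side lengths squared: AB^2=200, BC^2=58, CA^2=58
Sorted: [58, 58, 200]
By sides: Isosceles, By angles: Obtuse

Isosceles, Obtuse


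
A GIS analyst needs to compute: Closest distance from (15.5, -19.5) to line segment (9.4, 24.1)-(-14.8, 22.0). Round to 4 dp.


Project P onto AB: t = 0 (clamped to [0,1])
Closest point on segment: (9.4, 24.1)
Distance: 44.0247

44.0247


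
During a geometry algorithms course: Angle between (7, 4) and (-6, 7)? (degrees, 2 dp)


u.v = -14, |u| = sqrt(65) = 8.0623, |v| = sqrt(85) = 9.2195
cos(theta) = u.v/(|u||v|) = -14/sqrt(5525) = -0.188348
theta = acos(-0.188348) = 100.86 degrees

100.86 degrees


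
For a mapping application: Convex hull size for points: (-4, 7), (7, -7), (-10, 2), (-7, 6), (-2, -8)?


Convex hull vertices (CCW): (-10, 2), (-2, -8), (7, -7), (-4, 7), (-7, 6)
Count = 5

5


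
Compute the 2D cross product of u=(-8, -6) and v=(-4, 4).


u x v = u_x*v_y - u_y*v_x = (-8)*4 - (-6)*(-4)
= (-32) - 24 = -56

-56


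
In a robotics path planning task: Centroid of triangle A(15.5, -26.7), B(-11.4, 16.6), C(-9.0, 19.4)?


Centroid = ((x_A+x_B+x_C)/3, (y_A+y_B+y_C)/3)
= ((15.5+(-11.4)+(-9))/3, ((-26.7)+16.6+19.4)/3)
= (-1.6333, 3.1)

(-1.6333, 3.1)


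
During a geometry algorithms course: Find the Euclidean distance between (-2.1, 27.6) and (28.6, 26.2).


dx=30.7, dy=-1.4
d^2 = 30.7^2 + (-1.4)^2 = 944.45
d = sqrt(944.45) = 30.7319

30.7319


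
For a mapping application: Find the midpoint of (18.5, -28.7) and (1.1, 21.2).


M = ((18.5+1.1)/2, ((-28.7)+21.2)/2)
= (9.8, -3.75)

(9.8, -3.75)


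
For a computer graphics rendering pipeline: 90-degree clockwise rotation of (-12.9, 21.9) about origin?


90° CW: (x,y) -> (y, -x)
(-12.9,21.9) -> (21.9, 12.9)

(21.9, 12.9)


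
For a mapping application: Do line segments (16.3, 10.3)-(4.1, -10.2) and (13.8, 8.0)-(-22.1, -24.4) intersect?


Cross products: d1=-1.57, d2=339.1, d3=-23.19, d4=-363.86
d1*d2 < 0 and d3*d4 < 0? no

No, they don't intersect


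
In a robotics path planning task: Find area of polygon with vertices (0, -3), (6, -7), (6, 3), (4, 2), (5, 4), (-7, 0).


Shoelace sum: (0*(-7) - 6*(-3)) + (6*3 - 6*(-7)) + (6*2 - 4*3) + (4*4 - 5*2) + (5*0 - (-7)*4) + ((-7)*(-3) - 0*0)
= 133
Area = |133|/2 = 66.5

66.5


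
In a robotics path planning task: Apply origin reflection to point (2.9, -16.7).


Reflection over origin: (x,y) -> (-x,-y)
(2.9, -16.7) -> (-2.9, 16.7)

(-2.9, 16.7)


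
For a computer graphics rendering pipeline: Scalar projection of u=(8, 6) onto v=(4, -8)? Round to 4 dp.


u.v = -16, |v| = sqrt(80) = 8.9443
Scalar projection = u.v / |v| = -16 / sqrt(80) = -1.7889

-1.7889


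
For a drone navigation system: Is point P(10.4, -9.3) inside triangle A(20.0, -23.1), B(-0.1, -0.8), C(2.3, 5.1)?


Cross products: AB x AP = -63.3, BC x BP = -82.35, CA x CP = -26.46
All same sign? yes

Yes, inside


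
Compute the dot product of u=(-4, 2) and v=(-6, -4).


u . v = u_x*v_x + u_y*v_y = (-4)*(-6) + 2*(-4)
= 24 + (-8) = 16

16


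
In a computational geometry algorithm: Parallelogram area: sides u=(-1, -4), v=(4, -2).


|u x v| = |(-1)*(-2) - (-4)*4|
= |2 - (-16)| = 18

18


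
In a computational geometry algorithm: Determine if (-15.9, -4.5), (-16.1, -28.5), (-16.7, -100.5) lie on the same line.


Cross product: ((-16.1)-(-15.9))*((-100.5)-(-4.5)) - ((-28.5)-(-4.5))*((-16.7)-(-15.9))
= 0

Yes, collinear


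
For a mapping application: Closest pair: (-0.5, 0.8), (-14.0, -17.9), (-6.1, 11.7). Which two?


d(P0,P1) = 23.0638, d(P0,P2) = 12.2544, d(P1,P2) = 30.6361
Closest: P0 and P2

Closest pair: (-0.5, 0.8) and (-6.1, 11.7), distance = 12.2544


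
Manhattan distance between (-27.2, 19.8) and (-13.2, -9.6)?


|(-27.2)-(-13.2)| + |19.8-(-9.6)| = 14 + 29.4 = 43.4

43.4


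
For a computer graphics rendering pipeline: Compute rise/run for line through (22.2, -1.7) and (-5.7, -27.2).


slope = (y2-y1)/(x2-x1) = ((-27.2)-(-1.7))/((-5.7)-22.2) = (-25.5)/(-27.9) = 0.914

0.914


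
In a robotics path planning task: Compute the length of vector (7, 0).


|u| = sqrt(7^2 + 0^2) = sqrt(49) = 7

7


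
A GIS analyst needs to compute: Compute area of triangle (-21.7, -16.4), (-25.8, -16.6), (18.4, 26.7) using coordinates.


Area = |x_A(y_B-y_C) + x_B(y_C-y_A) + x_C(y_A-y_B)|/2
= |939.61 + (-1111.98) + 3.68|/2
= 168.69/2 = 84.345

84.345


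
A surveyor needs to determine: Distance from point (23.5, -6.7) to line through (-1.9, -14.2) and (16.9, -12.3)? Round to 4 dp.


|cross product| = 92.74
|line direction| = sqrt(357.05) = 18.8958
Distance = 92.74/sqrt(357.05) = 4.908

4.908


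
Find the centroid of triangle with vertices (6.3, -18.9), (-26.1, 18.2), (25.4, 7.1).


Centroid = ((x_A+x_B+x_C)/3, (y_A+y_B+y_C)/3)
= ((6.3+(-26.1)+25.4)/3, ((-18.9)+18.2+7.1)/3)
= (1.8667, 2.1333)

(1.8667, 2.1333)


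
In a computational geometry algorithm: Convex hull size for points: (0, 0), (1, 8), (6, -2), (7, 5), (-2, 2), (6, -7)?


Convex hull vertices (CCW): (-2, 2), (6, -7), (7, 5), (1, 8)
Count = 4

4


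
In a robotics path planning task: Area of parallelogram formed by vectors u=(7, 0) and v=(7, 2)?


|u x v| = |7*2 - 0*7|
= |14 - 0| = 14

14


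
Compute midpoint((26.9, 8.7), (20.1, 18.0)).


M = ((26.9+20.1)/2, (8.7+18)/2)
= (23.5, 13.35)

(23.5, 13.35)


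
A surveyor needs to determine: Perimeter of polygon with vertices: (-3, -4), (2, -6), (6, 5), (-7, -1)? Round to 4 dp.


Sides: (-3, -4)->(2, -6): sqrt(29) = 5.385165, (2, -6)->(6, 5): sqrt(137) = 11.7047, (6, 5)->(-7, -1): sqrt(205) = 14.317821, (-7, -1)->(-3, -4): sqrt(25) = 5
Sum = 36.407686
Perimeter = 36.4077

36.4077


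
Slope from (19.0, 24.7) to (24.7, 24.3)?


slope = (y2-y1)/(x2-x1) = (24.3-24.7)/(24.7-19) = (-0.4)/5.7 = -0.0702

-0.0702


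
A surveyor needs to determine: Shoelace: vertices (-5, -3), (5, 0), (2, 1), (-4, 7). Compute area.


Shoelace sum: ((-5)*0 - 5*(-3)) + (5*1 - 2*0) + (2*7 - (-4)*1) + ((-4)*(-3) - (-5)*7)
= 85
Area = |85|/2 = 42.5

42.5


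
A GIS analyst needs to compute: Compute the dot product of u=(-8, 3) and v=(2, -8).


u . v = u_x*v_x + u_y*v_y = (-8)*2 + 3*(-8)
= (-16) + (-24) = -40

-40


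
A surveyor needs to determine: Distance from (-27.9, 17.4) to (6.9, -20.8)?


dx=34.8, dy=-38.2
d^2 = 34.8^2 + (-38.2)^2 = 2670.28
d = sqrt(2670.28) = 51.6748

51.6748


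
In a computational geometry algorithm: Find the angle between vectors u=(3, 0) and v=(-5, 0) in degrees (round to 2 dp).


u.v = -15, |u| = sqrt(9) = 3, |v| = sqrt(25) = 5
cos(theta) = u.v/(|u||v|) = -15/sqrt(225) = -1
theta = acos(-1) = 180 degrees

180 degrees


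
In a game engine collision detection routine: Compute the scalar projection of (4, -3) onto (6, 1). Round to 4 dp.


u.v = 21, |v| = sqrt(37) = 6.0828
Scalar projection = u.v / |v| = 21 / sqrt(37) = 3.4524

3.4524


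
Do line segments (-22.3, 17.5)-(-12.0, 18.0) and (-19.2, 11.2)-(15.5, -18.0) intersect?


Cross products: d1=128.09, d2=446.2, d3=-66.44, d4=-384.55
d1*d2 < 0 and d3*d4 < 0? no

No, they don't intersect


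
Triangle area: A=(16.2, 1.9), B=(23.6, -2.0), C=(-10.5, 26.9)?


Area = |x_A(y_B-y_C) + x_B(y_C-y_A) + x_C(y_A-y_B)|/2
= |(-468.18) + 590 + (-40.95)|/2
= 80.87/2 = 40.435

40.435


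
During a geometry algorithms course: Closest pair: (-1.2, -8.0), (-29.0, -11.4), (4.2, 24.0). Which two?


d(P0,P1) = 28.0071, d(P0,P2) = 32.4524, d(P1,P2) = 48.5325
Closest: P0 and P1

Closest pair: (-1.2, -8.0) and (-29.0, -11.4), distance = 28.0071


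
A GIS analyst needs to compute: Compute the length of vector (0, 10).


|u| = sqrt(0^2 + 10^2) = sqrt(100) = 10

10


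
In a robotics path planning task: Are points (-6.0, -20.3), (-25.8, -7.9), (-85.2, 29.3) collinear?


Cross product: ((-25.8)-(-6))*(29.3-(-20.3)) - ((-7.9)-(-20.3))*((-85.2)-(-6))
= 0

Yes, collinear


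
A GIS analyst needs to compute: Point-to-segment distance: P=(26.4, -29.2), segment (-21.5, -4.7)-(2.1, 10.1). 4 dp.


Project P onto AB: t = 0.9895 (clamped to [0,1])
Closest point on segment: (1.8518, 9.9444)
Distance: 46.2049

46.2049


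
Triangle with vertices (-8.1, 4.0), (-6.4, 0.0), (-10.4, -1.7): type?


Side lengths squared: AB^2=18.89, BC^2=18.89, CA^2=37.78
Sorted: [18.89, 18.89, 37.78]
By sides: Isosceles, By angles: Right

Isosceles, Right


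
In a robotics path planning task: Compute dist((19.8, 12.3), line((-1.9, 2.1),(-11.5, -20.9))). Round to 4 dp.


|cross product| = 401.18
|line direction| = sqrt(621.16) = 24.9231
Distance = 401.18/sqrt(621.16) = 16.0967

16.0967


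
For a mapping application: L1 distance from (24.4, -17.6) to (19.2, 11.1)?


|24.4-19.2| + |(-17.6)-11.1| = 5.2 + 28.7 = 33.9

33.9


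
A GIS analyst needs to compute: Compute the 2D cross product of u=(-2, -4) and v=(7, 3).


u x v = u_x*v_y - u_y*v_x = (-2)*3 - (-4)*7
= (-6) - (-28) = 22

22


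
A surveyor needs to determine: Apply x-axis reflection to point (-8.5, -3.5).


Reflection over x-axis: (x,y) -> (x,-y)
(-8.5, -3.5) -> (-8.5, 3.5)

(-8.5, 3.5)


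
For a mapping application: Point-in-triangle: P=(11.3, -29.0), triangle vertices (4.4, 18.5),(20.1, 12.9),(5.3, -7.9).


Cross products: AB x AP = -707.11, BC x BP = 437.08, CA x CP = -139.41
All same sign? no

No, outside


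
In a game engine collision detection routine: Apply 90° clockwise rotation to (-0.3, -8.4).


90° CW: (x,y) -> (y, -x)
(-0.3,-8.4) -> (-8.4, 0.3)

(-8.4, 0.3)


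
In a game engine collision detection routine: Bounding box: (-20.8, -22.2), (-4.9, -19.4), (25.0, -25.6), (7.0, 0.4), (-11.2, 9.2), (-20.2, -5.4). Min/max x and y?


x range: [-20.8, 25]
y range: [-25.6, 9.2]
Bounding box: (-20.8,-25.6) to (25,9.2)

(-20.8,-25.6) to (25,9.2)


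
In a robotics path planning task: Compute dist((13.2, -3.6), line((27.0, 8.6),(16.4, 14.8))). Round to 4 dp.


|cross product| = 214.88
|line direction| = sqrt(150.8) = 12.2801
Distance = 214.88/sqrt(150.8) = 17.4983

17.4983


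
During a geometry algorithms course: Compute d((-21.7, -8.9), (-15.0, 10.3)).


dx=6.7, dy=19.2
d^2 = 6.7^2 + 19.2^2 = 413.53
d = sqrt(413.53) = 20.3354

20.3354


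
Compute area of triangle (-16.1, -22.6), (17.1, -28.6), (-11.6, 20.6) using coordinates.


Area = |x_A(y_B-y_C) + x_B(y_C-y_A) + x_C(y_A-y_B)|/2
= |792.12 + 738.72 + (-69.6)|/2
= 1461.24/2 = 730.62

730.62


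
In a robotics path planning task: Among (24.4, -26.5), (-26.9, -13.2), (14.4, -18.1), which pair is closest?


d(P0,P1) = 52.996, d(P0,P2) = 13.0599, d(P1,P2) = 41.5897
Closest: P0 and P2

Closest pair: (24.4, -26.5) and (14.4, -18.1), distance = 13.0599


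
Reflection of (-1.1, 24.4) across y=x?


Reflection over y=x: (x,y) -> (y,x)
(-1.1, 24.4) -> (24.4, -1.1)

(24.4, -1.1)


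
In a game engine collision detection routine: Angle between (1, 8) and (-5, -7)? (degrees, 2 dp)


u.v = -61, |u| = sqrt(65) = 8.0623, |v| = sqrt(74) = 8.6023
cos(theta) = u.v/(|u||v|) = -61/sqrt(4810) = -0.879543
theta = acos(-0.879543) = 151.59 degrees

151.59 degrees


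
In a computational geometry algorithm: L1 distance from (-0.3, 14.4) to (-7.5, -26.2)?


|(-0.3)-(-7.5)| + |14.4-(-26.2)| = 7.2 + 40.6 = 47.8

47.8


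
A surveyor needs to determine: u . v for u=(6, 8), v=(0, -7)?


u . v = u_x*v_x + u_y*v_y = 6*0 + 8*(-7)
= 0 + (-56) = -56

-56


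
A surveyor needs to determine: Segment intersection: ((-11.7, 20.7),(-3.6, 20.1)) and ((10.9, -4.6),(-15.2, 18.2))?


Cross products: d1=-145.05, d2=-314.07, d3=-191.37, d4=-22.35
d1*d2 < 0 and d3*d4 < 0? no

No, they don't intersect


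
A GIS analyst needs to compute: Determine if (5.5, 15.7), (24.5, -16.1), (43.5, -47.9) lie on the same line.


Cross product: (24.5-5.5)*((-47.9)-15.7) - ((-16.1)-15.7)*(43.5-5.5)
= 0

Yes, collinear


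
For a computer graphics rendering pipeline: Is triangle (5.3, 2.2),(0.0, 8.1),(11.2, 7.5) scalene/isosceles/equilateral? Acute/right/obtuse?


Side lengths squared: AB^2=62.9, BC^2=125.8, CA^2=62.9
Sorted: [62.9, 62.9, 125.8]
By sides: Isosceles, By angles: Right

Isosceles, Right


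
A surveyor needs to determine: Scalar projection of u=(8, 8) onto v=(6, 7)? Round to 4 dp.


u.v = 104, |v| = sqrt(85) = 9.2195
Scalar projection = u.v / |v| = 104 / sqrt(85) = 11.2804

11.2804


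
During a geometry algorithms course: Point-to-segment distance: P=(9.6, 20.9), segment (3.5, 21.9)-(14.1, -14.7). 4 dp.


Project P onto AB: t = 0.0697 (clamped to [0,1])
Closest point on segment: (4.2393, 19.3474)
Distance: 5.581

5.581


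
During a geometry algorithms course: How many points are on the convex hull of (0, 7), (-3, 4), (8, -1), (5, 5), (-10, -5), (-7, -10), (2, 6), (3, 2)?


Convex hull vertices (CCW): (-10, -5), (-7, -10), (8, -1), (5, 5), (0, 7), (-3, 4)
Count = 6

6


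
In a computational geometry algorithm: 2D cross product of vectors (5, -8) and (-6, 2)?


u x v = u_x*v_y - u_y*v_x = 5*2 - (-8)*(-6)
= 10 - 48 = -38

-38


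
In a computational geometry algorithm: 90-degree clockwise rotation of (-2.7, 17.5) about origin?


90° CW: (x,y) -> (y, -x)
(-2.7,17.5) -> (17.5, 2.7)

(17.5, 2.7)


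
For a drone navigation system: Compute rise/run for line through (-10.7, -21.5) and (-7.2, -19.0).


slope = (y2-y1)/(x2-x1) = ((-19)-(-21.5))/((-7.2)-(-10.7)) = 2.5/3.5 = 0.7143

0.7143


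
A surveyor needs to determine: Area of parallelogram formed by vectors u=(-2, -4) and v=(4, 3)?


|u x v| = |(-2)*3 - (-4)*4|
= |(-6) - (-16)| = 10

10


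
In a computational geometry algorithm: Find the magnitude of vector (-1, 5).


|u| = sqrt((-1)^2 + 5^2) = sqrt(26) = 5.099

5.099


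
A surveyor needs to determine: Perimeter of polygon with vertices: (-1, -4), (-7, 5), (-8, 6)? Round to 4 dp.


Sides: (-1, -4)->(-7, 5): sqrt(117) = 10.816654, (-7, 5)->(-8, 6): sqrt(2) = 1.414214, (-8, 6)->(-1, -4): sqrt(149) = 12.206556
Sum = 24.437424
Perimeter = 24.4374

24.4374


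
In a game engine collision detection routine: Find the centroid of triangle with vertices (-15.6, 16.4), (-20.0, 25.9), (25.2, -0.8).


Centroid = ((x_A+x_B+x_C)/3, (y_A+y_B+y_C)/3)
= (((-15.6)+(-20)+25.2)/3, (16.4+25.9+(-0.8))/3)
= (-3.4667, 13.8333)

(-3.4667, 13.8333)


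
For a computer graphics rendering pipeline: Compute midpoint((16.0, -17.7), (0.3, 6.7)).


M = ((16+0.3)/2, ((-17.7)+6.7)/2)
= (8.15, -5.5)

(8.15, -5.5)


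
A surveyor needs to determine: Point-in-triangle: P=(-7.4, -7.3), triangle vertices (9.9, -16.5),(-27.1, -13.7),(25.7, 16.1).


Cross products: AB x AP = -291.96, BC x BP = -249.14, CA x CP = -709.34
All same sign? yes

Yes, inside


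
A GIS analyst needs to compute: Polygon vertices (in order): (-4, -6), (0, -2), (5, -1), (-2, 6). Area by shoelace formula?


Shoelace sum: ((-4)*(-2) - 0*(-6)) + (0*(-1) - 5*(-2)) + (5*6 - (-2)*(-1)) + ((-2)*(-6) - (-4)*6)
= 82
Area = |82|/2 = 41

41


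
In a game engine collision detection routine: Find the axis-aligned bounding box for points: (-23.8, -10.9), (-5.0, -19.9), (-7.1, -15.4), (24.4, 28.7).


x range: [-23.8, 24.4]
y range: [-19.9, 28.7]
Bounding box: (-23.8,-19.9) to (24.4,28.7)

(-23.8,-19.9) to (24.4,28.7)


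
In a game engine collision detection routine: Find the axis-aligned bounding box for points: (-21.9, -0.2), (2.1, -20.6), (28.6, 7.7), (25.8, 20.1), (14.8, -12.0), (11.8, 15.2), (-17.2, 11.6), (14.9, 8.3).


x range: [-21.9, 28.6]
y range: [-20.6, 20.1]
Bounding box: (-21.9,-20.6) to (28.6,20.1)

(-21.9,-20.6) to (28.6,20.1)


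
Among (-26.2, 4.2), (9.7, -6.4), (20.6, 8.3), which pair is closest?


d(P0,P1) = 37.4322, d(P0,P2) = 46.9793, d(P1,P2) = 18.3003
Closest: P1 and P2

Closest pair: (9.7, -6.4) and (20.6, 8.3), distance = 18.3003


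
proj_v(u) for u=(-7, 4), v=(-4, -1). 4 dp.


u.v = 24, |v| = sqrt(17) = 4.1231
Scalar projection = u.v / |v| = 24 / sqrt(17) = 5.8209

5.8209


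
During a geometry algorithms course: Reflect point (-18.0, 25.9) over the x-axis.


Reflection over x-axis: (x,y) -> (x,-y)
(-18, 25.9) -> (-18, -25.9)

(-18, -25.9)


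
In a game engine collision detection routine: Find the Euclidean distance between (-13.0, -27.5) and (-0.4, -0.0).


dx=12.6, dy=27.5
d^2 = 12.6^2 + 27.5^2 = 915.01
d = sqrt(915.01) = 30.2491

30.2491


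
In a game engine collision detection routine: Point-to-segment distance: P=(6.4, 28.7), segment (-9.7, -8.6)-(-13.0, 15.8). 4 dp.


Project P onto AB: t = 1 (clamped to [0,1])
Closest point on segment: (-13, 15.8)
Distance: 23.2974

23.2974


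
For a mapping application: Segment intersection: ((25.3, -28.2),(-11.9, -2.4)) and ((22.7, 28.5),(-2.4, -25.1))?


Cross products: d1=1562.53, d2=-1078.97, d3=-2042.16, d4=599.34
d1*d2 < 0 and d3*d4 < 0? yes

Yes, they intersect


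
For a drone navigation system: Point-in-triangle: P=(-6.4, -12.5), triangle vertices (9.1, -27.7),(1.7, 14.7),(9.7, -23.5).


Cross products: AB x AP = 544.72, BC x BP = -527.02, CA x CP = -74.22
All same sign? no

No, outside


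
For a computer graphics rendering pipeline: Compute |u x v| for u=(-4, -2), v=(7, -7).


|u x v| = |(-4)*(-7) - (-2)*7|
= |28 - (-14)| = 42

42


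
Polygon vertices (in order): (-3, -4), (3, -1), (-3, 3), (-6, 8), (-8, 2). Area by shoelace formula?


Shoelace sum: ((-3)*(-1) - 3*(-4)) + (3*3 - (-3)*(-1)) + ((-3)*8 - (-6)*3) + ((-6)*2 - (-8)*8) + ((-8)*(-4) - (-3)*2)
= 105
Area = |105|/2 = 52.5

52.5


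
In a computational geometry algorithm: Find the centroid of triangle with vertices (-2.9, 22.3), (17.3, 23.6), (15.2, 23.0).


Centroid = ((x_A+x_B+x_C)/3, (y_A+y_B+y_C)/3)
= (((-2.9)+17.3+15.2)/3, (22.3+23.6+23)/3)
= (9.8667, 22.9667)

(9.8667, 22.9667)


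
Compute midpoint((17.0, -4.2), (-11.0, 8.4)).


M = ((17+(-11))/2, ((-4.2)+8.4)/2)
= (3, 2.1)

(3, 2.1)


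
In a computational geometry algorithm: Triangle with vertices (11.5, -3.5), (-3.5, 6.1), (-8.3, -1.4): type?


Side lengths squared: AB^2=317.16, BC^2=79.29, CA^2=396.45
Sorted: [79.29, 317.16, 396.45]
By sides: Scalene, By angles: Right

Scalene, Right


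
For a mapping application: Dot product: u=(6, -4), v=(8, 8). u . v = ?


u . v = u_x*v_x + u_y*v_y = 6*8 + (-4)*8
= 48 + (-32) = 16

16


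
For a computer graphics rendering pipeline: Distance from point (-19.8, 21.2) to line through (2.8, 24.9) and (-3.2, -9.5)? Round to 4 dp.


|cross product| = 755.24
|line direction| = sqrt(1219.36) = 34.9193
Distance = 755.24/sqrt(1219.36) = 21.6281

21.6281


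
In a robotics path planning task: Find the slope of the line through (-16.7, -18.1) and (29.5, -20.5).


slope = (y2-y1)/(x2-x1) = ((-20.5)-(-18.1))/(29.5-(-16.7)) = (-2.4)/46.2 = -0.0519

-0.0519


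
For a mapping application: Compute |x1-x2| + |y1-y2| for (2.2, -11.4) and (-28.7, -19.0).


|2.2-(-28.7)| + |(-11.4)-(-19)| = 30.9 + 7.6 = 38.5

38.5


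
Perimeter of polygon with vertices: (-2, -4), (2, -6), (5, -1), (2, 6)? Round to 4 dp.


Sides: (-2, -4)->(2, -6): sqrt(20) = 4.472136, (2, -6)->(5, -1): sqrt(34) = 5.830952, (5, -1)->(2, 6): sqrt(58) = 7.615773, (2, 6)->(-2, -4): sqrt(116) = 10.77033
Sum = 28.689191
Perimeter = 28.6892

28.6892


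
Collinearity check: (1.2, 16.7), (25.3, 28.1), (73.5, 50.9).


Cross product: (25.3-1.2)*(50.9-16.7) - (28.1-16.7)*(73.5-1.2)
= 0

Yes, collinear


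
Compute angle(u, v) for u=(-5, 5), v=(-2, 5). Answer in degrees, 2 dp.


u.v = 35, |u| = sqrt(50) = 7.0711, |v| = sqrt(29) = 5.3852
cos(theta) = u.v/(|u||v|) = 35/sqrt(1450) = 0.919145
theta = acos(0.919145) = 23.2 degrees

23.2 degrees


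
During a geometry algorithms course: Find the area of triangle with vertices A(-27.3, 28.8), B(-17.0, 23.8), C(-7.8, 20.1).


Area = |x_A(y_B-y_C) + x_B(y_C-y_A) + x_C(y_A-y_B)|/2
= |(-101.01) + 147.9 + (-39)|/2
= 7.89/2 = 3.945

3.945


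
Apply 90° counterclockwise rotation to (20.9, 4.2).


90° CCW: (x,y) -> (-y, x)
(20.9,4.2) -> (-4.2, 20.9)

(-4.2, 20.9)


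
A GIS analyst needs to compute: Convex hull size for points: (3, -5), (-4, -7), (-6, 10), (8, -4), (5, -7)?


Convex hull vertices (CCW): (-6, 10), (-4, -7), (5, -7), (8, -4)
Count = 4

4


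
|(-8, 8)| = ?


|u| = sqrt((-8)^2 + 8^2) = sqrt(128) = 11.3137

11.3137


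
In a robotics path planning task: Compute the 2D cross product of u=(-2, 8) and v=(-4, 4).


u x v = u_x*v_y - u_y*v_x = (-2)*4 - 8*(-4)
= (-8) - (-32) = 24

24


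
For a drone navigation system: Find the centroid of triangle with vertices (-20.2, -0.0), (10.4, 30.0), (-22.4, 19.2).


Centroid = ((x_A+x_B+x_C)/3, (y_A+y_B+y_C)/3)
= (((-20.2)+10.4+(-22.4))/3, (0+30+19.2)/3)
= (-10.7333, 16.4)

(-10.7333, 16.4)


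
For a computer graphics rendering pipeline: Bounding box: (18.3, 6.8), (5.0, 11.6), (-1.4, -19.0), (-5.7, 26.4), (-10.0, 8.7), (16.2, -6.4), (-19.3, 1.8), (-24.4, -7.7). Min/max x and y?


x range: [-24.4, 18.3]
y range: [-19, 26.4]
Bounding box: (-24.4,-19) to (18.3,26.4)

(-24.4,-19) to (18.3,26.4)


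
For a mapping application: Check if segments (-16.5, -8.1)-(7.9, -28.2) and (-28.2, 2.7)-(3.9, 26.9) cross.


Cross products: d1=-629.82, d2=-1865.51, d3=28.35, d4=1264.04
d1*d2 < 0 and d3*d4 < 0? no

No, they don't intersect


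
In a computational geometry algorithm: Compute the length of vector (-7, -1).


|u| = sqrt((-7)^2 + (-1)^2) = sqrt(50) = 7.0711

7.0711


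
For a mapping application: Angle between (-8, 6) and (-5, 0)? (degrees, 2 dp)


u.v = 40, |u| = sqrt(100) = 10, |v| = sqrt(25) = 5
cos(theta) = u.v/(|u||v|) = 40/sqrt(2500) = 0.8
theta = acos(0.8) = 36.87 degrees

36.87 degrees


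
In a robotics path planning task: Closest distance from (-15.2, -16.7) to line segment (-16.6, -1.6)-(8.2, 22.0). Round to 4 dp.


Project P onto AB: t = 0 (clamped to [0,1])
Closest point on segment: (-16.6, -1.6)
Distance: 15.1648

15.1648


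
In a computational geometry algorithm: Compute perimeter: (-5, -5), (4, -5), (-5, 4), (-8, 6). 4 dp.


Sides: (-5, -5)->(4, -5): sqrt(81) = 9, (4, -5)->(-5, 4): sqrt(162) = 12.727922, (-5, 4)->(-8, 6): sqrt(13) = 3.605551, (-8, 6)->(-5, -5): sqrt(130) = 11.401754
Sum = 36.735227
Perimeter = 36.7352

36.7352


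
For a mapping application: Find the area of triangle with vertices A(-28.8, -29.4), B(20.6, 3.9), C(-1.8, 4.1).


Area = |x_A(y_B-y_C) + x_B(y_C-y_A) + x_C(y_A-y_B)|/2
= |5.76 + 690.1 + 59.94|/2
= 755.8/2 = 377.9

377.9


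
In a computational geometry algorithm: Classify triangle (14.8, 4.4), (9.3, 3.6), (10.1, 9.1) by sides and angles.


Side lengths squared: AB^2=30.89, BC^2=30.89, CA^2=44.18
Sorted: [30.89, 30.89, 44.18]
By sides: Isosceles, By angles: Acute

Isosceles, Acute


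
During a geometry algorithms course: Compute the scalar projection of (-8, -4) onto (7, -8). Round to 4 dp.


u.v = -24, |v| = sqrt(113) = 10.6301
Scalar projection = u.v / |v| = -24 / sqrt(113) = -2.2577

-2.2577


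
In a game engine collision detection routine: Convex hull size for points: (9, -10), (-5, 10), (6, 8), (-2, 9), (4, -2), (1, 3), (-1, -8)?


Convex hull vertices (CCW): (-5, 10), (-1, -8), (9, -10), (6, 8)
Count = 4

4


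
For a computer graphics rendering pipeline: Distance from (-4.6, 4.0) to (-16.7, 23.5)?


dx=-12.1, dy=19.5
d^2 = (-12.1)^2 + 19.5^2 = 526.66
d = sqrt(526.66) = 22.9491

22.9491


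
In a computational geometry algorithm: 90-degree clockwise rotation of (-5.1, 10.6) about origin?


90° CW: (x,y) -> (y, -x)
(-5.1,10.6) -> (10.6, 5.1)

(10.6, 5.1)


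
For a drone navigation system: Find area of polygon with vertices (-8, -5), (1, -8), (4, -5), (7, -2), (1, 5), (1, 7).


Shoelace sum: ((-8)*(-8) - 1*(-5)) + (1*(-5) - 4*(-8)) + (4*(-2) - 7*(-5)) + (7*5 - 1*(-2)) + (1*7 - 1*5) + (1*(-5) - (-8)*7)
= 213
Area = |213|/2 = 106.5

106.5


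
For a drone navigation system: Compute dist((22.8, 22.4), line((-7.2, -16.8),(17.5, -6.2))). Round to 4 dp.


|cross product| = 650.24
|line direction| = sqrt(722.45) = 26.8784
Distance = 650.24/sqrt(722.45) = 24.1919

24.1919


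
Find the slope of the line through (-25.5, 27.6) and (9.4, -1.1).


slope = (y2-y1)/(x2-x1) = ((-1.1)-27.6)/(9.4-(-25.5)) = (-28.7)/34.9 = -0.8223

-0.8223


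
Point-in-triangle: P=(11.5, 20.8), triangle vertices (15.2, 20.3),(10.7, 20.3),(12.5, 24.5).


Cross products: AB x AP = -2.25, BC x BP = -2.46, CA x CP = -14.19
All same sign? yes

Yes, inside


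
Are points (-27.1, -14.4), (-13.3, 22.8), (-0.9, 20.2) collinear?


Cross product: ((-13.3)-(-27.1))*(20.2-(-14.4)) - (22.8-(-14.4))*((-0.9)-(-27.1))
= -497.16

No, not collinear


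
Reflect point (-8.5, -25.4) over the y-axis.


Reflection over y-axis: (x,y) -> (-x,y)
(-8.5, -25.4) -> (8.5, -25.4)

(8.5, -25.4)


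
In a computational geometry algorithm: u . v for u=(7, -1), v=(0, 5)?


u . v = u_x*v_x + u_y*v_y = 7*0 + (-1)*5
= 0 + (-5) = -5

-5


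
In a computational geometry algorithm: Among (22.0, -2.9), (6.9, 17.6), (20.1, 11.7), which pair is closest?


d(P0,P1) = 25.461, d(P0,P2) = 14.7231, d(P1,P2) = 14.4586
Closest: P1 and P2

Closest pair: (6.9, 17.6) and (20.1, 11.7), distance = 14.4586


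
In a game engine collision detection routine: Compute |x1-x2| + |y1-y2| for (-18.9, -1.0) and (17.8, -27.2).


|(-18.9)-17.8| + |(-1)-(-27.2)| = 36.7 + 26.2 = 62.9

62.9


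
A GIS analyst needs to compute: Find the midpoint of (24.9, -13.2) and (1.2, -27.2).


M = ((24.9+1.2)/2, ((-13.2)+(-27.2))/2)
= (13.05, -20.2)

(13.05, -20.2)


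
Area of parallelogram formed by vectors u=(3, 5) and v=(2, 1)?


|u x v| = |3*1 - 5*2|
= |3 - 10| = 7

7


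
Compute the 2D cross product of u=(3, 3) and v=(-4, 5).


u x v = u_x*v_y - u_y*v_x = 3*5 - 3*(-4)
= 15 - (-12) = 27

27


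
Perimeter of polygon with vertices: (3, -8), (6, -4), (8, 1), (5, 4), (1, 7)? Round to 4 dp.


Sides: (3, -8)->(6, -4): sqrt(25) = 5, (6, -4)->(8, 1): sqrt(29) = 5.385165, (8, 1)->(5, 4): sqrt(18) = 4.242641, (5, 4)->(1, 7): sqrt(25) = 5, (1, 7)->(3, -8): sqrt(229) = 15.132746
Sum = 34.760552
Perimeter = 34.7606

34.7606


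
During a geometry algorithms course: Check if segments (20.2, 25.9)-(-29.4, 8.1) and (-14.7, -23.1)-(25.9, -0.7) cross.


Cross products: d1=1207.64, d2=1596, d3=1809.18, d4=1420.82
d1*d2 < 0 and d3*d4 < 0? no

No, they don't intersect


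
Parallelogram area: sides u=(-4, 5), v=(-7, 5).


|u x v| = |(-4)*5 - 5*(-7)|
= |(-20) - (-35)| = 15

15


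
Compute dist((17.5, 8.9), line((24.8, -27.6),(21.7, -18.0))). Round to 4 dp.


|cross product| = 43.07
|line direction| = sqrt(101.77) = 10.0881
Distance = 43.07/sqrt(101.77) = 4.2694

4.2694


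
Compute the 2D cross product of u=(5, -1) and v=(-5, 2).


u x v = u_x*v_y - u_y*v_x = 5*2 - (-1)*(-5)
= 10 - 5 = 5

5


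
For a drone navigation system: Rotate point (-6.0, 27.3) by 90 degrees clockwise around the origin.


90° CW: (x,y) -> (y, -x)
(-6,27.3) -> (27.3, 6)

(27.3, 6)


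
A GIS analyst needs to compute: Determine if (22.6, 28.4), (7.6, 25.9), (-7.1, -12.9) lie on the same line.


Cross product: (7.6-22.6)*((-12.9)-28.4) - (25.9-28.4)*((-7.1)-22.6)
= 545.25

No, not collinear


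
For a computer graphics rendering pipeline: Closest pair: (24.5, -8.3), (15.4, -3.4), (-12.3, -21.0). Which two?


d(P0,P1) = 10.3354, d(P0,P2) = 38.9298, d(P1,P2) = 32.8184
Closest: P0 and P1

Closest pair: (24.5, -8.3) and (15.4, -3.4), distance = 10.3354


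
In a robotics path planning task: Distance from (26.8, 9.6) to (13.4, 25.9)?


dx=-13.4, dy=16.3
d^2 = (-13.4)^2 + 16.3^2 = 445.25
d = sqrt(445.25) = 21.1009

21.1009


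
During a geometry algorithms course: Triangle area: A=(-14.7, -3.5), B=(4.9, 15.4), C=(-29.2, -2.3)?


Area = |x_A(y_B-y_C) + x_B(y_C-y_A) + x_C(y_A-y_B)|/2
= |(-260.19) + 5.88 + 551.88|/2
= 297.57/2 = 148.785

148.785


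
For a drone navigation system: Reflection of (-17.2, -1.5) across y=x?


Reflection over y=x: (x,y) -> (y,x)
(-17.2, -1.5) -> (-1.5, -17.2)

(-1.5, -17.2)


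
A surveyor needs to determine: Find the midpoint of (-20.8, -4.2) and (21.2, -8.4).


M = (((-20.8)+21.2)/2, ((-4.2)+(-8.4))/2)
= (0.2, -6.3)

(0.2, -6.3)


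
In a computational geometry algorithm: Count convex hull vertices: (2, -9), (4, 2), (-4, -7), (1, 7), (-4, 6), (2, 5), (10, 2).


Convex hull vertices (CCW): (-4, -7), (2, -9), (10, 2), (1, 7), (-4, 6)
Count = 5

5


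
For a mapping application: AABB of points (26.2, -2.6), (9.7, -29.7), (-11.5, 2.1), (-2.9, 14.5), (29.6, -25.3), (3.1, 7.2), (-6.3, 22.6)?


x range: [-11.5, 29.6]
y range: [-29.7, 22.6]
Bounding box: (-11.5,-29.7) to (29.6,22.6)

(-11.5,-29.7) to (29.6,22.6)


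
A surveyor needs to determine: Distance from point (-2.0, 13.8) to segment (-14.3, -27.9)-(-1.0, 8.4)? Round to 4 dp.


Project P onto AB: t = 1 (clamped to [0,1])
Closest point on segment: (-1, 8.4)
Distance: 5.4918

5.4918


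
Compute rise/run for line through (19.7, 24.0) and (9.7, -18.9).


slope = (y2-y1)/(x2-x1) = ((-18.9)-24)/(9.7-19.7) = (-42.9)/(-10) = 4.29

4.29


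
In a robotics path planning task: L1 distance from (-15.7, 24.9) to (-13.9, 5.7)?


|(-15.7)-(-13.9)| + |24.9-5.7| = 1.8 + 19.2 = 21

21


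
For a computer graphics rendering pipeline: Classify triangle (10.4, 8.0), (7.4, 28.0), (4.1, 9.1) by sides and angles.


Side lengths squared: AB^2=409, BC^2=368.1, CA^2=40.9
Sorted: [40.9, 368.1, 409]
By sides: Scalene, By angles: Right

Scalene, Right


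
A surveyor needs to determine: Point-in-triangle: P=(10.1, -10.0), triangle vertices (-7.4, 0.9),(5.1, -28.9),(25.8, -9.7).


Cross products: AB x AP = 385.25, BC x BP = 295.23, CA x CP = 176.38
All same sign? yes

Yes, inside


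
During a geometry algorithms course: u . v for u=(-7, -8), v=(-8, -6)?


u . v = u_x*v_x + u_y*v_y = (-7)*(-8) + (-8)*(-6)
= 56 + 48 = 104

104


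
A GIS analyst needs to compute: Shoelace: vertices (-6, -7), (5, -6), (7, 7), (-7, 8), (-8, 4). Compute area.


Shoelace sum: ((-6)*(-6) - 5*(-7)) + (5*7 - 7*(-6)) + (7*8 - (-7)*7) + ((-7)*4 - (-8)*8) + ((-8)*(-7) - (-6)*4)
= 369
Area = |369|/2 = 184.5

184.5


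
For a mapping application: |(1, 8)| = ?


|u| = sqrt(1^2 + 8^2) = sqrt(65) = 8.0623

8.0623


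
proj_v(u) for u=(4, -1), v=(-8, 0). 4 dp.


u.v = -32, |v| = sqrt(64) = 8
Scalar projection = u.v / |v| = -32 / sqrt(64) = -4

-4


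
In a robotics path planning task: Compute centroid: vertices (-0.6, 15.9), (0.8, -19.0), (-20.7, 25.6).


Centroid = ((x_A+x_B+x_C)/3, (y_A+y_B+y_C)/3)
= (((-0.6)+0.8+(-20.7))/3, (15.9+(-19)+25.6)/3)
= (-6.8333, 7.5)

(-6.8333, 7.5)


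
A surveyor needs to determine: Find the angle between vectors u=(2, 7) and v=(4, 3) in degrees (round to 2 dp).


u.v = 29, |u| = sqrt(53) = 7.2801, |v| = sqrt(25) = 5
cos(theta) = u.v/(|u||v|) = 29/sqrt(1325) = 0.796691
theta = acos(0.796691) = 37.18 degrees

37.18 degrees


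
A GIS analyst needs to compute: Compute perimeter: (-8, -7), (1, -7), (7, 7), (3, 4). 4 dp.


Sides: (-8, -7)->(1, -7): sqrt(81) = 9, (1, -7)->(7, 7): sqrt(232) = 15.231546, (7, 7)->(3, 4): sqrt(25) = 5, (3, 4)->(-8, -7): sqrt(242) = 15.556349
Sum = 44.787895
Perimeter = 44.7879

44.7879


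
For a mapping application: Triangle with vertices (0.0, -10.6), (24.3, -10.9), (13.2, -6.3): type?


Side lengths squared: AB^2=590.58, BC^2=144.37, CA^2=192.73
Sorted: [144.37, 192.73, 590.58]
By sides: Scalene, By angles: Obtuse

Scalene, Obtuse


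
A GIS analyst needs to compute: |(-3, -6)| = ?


|u| = sqrt((-3)^2 + (-6)^2) = sqrt(45) = 6.7082

6.7082


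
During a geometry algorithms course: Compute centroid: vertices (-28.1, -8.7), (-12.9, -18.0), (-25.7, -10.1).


Centroid = ((x_A+x_B+x_C)/3, (y_A+y_B+y_C)/3)
= (((-28.1)+(-12.9)+(-25.7))/3, ((-8.7)+(-18)+(-10.1))/3)
= (-22.2333, -12.2667)

(-22.2333, -12.2667)


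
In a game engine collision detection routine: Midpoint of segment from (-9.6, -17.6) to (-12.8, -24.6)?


M = (((-9.6)+(-12.8))/2, ((-17.6)+(-24.6))/2)
= (-11.2, -21.1)

(-11.2, -21.1)


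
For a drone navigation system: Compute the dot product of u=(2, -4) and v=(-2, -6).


u . v = u_x*v_x + u_y*v_y = 2*(-2) + (-4)*(-6)
= (-4) + 24 = 20

20


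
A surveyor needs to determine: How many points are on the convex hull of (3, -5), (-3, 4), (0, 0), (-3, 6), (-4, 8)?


Convex hull vertices (CCW): (-4, 8), (-3, 4), (3, -5)
Count = 3

3


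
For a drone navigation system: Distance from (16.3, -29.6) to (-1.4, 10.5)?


dx=-17.7, dy=40.1
d^2 = (-17.7)^2 + 40.1^2 = 1921.3
d = sqrt(1921.3) = 43.8326

43.8326


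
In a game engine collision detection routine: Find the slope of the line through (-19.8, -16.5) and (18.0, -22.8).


slope = (y2-y1)/(x2-x1) = ((-22.8)-(-16.5))/(18-(-19.8)) = (-6.3)/37.8 = -0.1667

-0.1667


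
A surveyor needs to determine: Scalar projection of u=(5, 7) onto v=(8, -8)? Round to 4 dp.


u.v = -16, |v| = sqrt(128) = 11.3137
Scalar projection = u.v / |v| = -16 / sqrt(128) = -1.4142

-1.4142


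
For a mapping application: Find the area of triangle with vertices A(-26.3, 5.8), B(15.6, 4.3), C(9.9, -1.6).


Area = |x_A(y_B-y_C) + x_B(y_C-y_A) + x_C(y_A-y_B)|/2
= |(-155.17) + (-115.44) + 14.85|/2
= 255.76/2 = 127.88

127.88


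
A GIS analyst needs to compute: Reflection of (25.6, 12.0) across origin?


Reflection over origin: (x,y) -> (-x,-y)
(25.6, 12) -> (-25.6, -12)

(-25.6, -12)


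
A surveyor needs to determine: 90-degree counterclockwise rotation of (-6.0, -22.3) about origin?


90° CCW: (x,y) -> (-y, x)
(-6,-22.3) -> (22.3, -6)

(22.3, -6)


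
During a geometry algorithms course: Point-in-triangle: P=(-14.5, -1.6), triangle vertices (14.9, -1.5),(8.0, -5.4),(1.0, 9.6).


Cross products: AB x AP = -113.97, BC x BP = 310.9, CA x CP = -327.73
All same sign? no

No, outside


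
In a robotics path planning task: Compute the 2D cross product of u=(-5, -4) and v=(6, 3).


u x v = u_x*v_y - u_y*v_x = (-5)*3 - (-4)*6
= (-15) - (-24) = 9

9


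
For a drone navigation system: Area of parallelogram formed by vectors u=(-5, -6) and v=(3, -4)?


|u x v| = |(-5)*(-4) - (-6)*3|
= |20 - (-18)| = 38

38


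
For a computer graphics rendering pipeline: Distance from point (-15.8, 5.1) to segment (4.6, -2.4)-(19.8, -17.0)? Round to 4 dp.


Project P onto AB: t = 0 (clamped to [0,1])
Closest point on segment: (4.6, -2.4)
Distance: 21.735

21.735


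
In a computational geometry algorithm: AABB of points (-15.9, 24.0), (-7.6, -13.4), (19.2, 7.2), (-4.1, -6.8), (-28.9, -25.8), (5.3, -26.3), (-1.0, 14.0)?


x range: [-28.9, 19.2]
y range: [-26.3, 24]
Bounding box: (-28.9,-26.3) to (19.2,24)

(-28.9,-26.3) to (19.2,24)


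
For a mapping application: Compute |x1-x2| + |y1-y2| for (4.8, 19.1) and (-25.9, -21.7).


|4.8-(-25.9)| + |19.1-(-21.7)| = 30.7 + 40.8 = 71.5

71.5


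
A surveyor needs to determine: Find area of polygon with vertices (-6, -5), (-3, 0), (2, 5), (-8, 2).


Shoelace sum: ((-6)*0 - (-3)*(-5)) + ((-3)*5 - 2*0) + (2*2 - (-8)*5) + ((-8)*(-5) - (-6)*2)
= 66
Area = |66|/2 = 33

33


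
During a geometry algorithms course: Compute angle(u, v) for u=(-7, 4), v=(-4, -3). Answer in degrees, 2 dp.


u.v = 16, |u| = sqrt(65) = 8.0623, |v| = sqrt(25) = 5
cos(theta) = u.v/(|u||v|) = 16/sqrt(1625) = 0.396911
theta = acos(0.396911) = 66.61 degrees

66.61 degrees
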